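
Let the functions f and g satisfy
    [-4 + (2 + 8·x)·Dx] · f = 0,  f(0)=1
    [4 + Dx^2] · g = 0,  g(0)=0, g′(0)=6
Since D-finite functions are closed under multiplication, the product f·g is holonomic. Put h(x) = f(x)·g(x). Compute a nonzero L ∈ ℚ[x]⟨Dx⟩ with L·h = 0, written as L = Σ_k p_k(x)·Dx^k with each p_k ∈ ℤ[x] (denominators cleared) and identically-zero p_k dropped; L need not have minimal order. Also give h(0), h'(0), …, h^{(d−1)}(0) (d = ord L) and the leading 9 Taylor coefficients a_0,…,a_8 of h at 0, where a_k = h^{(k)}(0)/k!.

L = (16 + 32·x + 64·x^2) + (-4 - 16·x)·Dx + (1 + 8·x + 16·x^2)·Dx^2  (order 2).
h: a_k = 0, 6, 12, -16, 16, -256/5, 768/5, -48896/105, 30976/21, …
ICs: h(0) = 0, h′(0) = 6.

f: a_k = 1, 2, -2, 4, -10, 28, -84, 264, -858, …
g: a_k = 0, 6, 0, -4, 0, 4/5, 0, -8/105, 0, …
h₀=f·g: eliminate ⇒ L₀, order ≤ 1·2.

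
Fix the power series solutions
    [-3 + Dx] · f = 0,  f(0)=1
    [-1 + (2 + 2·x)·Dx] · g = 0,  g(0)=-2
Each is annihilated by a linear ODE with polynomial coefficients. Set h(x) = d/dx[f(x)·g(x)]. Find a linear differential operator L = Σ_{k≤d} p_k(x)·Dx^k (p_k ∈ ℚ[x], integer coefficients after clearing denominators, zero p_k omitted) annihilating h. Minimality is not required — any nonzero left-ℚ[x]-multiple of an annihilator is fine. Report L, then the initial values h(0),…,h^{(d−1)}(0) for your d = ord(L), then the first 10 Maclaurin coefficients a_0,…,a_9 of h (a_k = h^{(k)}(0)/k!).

L = (47 + 84·x + 36·x^2) + (-14 - 26·x - 12·x^2)·Dx  (order 1).
h: a_k = -7, -47/2, -309/8, -667/16, -4277/128, -27189/1280, -57333/5120, -51423/10240, -2264319/1146880, -1552031/2293760, …
ICs: h(0) = -7.

f: a_k = 1, 3, 9/2, 9/2, 27/8, 81/40, 81/80, 243/560, 729/4480, 243/4480, …
g: a_k = -2, -1, 1/4, -1/8, 5/64, -7/128, 21/512, -33/1024, 429/16384, -715/32768, …
L₀ := L_f ⊗_s L_g (sym. prod.), ord ≤ 1.
h=h₀': d/dx-closure on L₀ ⇒ L.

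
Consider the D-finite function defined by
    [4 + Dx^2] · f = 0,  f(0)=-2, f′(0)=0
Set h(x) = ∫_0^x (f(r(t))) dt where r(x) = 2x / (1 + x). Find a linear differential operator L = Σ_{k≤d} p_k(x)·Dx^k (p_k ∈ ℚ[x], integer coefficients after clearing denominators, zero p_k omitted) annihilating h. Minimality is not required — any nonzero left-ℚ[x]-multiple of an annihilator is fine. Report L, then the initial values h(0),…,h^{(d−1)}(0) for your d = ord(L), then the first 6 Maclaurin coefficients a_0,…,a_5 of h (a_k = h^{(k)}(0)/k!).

f: a_k = -2, 0, 4, 0, -4/3, 0, …
Change of var in L_f (x↦r) gives L₀.
Integrate: L := L₀·Dx.
L = 16·Dx + (2 + 6·x + 6·x^2 + 2·x^3)·Dx^2 + (1 + 4·x + 6·x^2 + 4·x^3 + x^4)·Dx^3  (order 3).
h: a_k = 0, -2, 0, 16/3, -8, 16/3, …
ICs: h(0) = 0, h′(0) = -2, h′′(0) = 0.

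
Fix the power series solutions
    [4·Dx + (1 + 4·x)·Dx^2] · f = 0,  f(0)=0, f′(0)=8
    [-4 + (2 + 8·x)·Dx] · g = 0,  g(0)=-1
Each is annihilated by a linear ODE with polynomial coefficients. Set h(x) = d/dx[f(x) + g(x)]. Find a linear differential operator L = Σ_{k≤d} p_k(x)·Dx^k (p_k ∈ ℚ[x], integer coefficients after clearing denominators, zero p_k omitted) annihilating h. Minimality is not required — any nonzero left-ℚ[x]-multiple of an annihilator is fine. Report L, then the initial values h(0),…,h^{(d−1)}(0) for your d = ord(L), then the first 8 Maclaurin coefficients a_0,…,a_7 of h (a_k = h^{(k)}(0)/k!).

f: a_k = 0, 8, -16, 128/3, -128, 2048/5, -4096/3, 32768/7, …
g: a_k = -1, -2, 2, -4, 10, -28, 84, -264, …
Sum ⇒ L₀ = lclm(L_f,L_g) in ℚ(x)⟨Dx⟩.
h₀' ⇒ L via d/dx closure of L₀.
L = 8 + (10 + 40·x)·Dx + (1 + 8·x + 16·x^2)·Dx^2  (order 2).
h: a_k = 6, -28, 116, -472, 1908, -7688, 30920, -124208, …
ICs: h(0) = 6, h′(0) = -28.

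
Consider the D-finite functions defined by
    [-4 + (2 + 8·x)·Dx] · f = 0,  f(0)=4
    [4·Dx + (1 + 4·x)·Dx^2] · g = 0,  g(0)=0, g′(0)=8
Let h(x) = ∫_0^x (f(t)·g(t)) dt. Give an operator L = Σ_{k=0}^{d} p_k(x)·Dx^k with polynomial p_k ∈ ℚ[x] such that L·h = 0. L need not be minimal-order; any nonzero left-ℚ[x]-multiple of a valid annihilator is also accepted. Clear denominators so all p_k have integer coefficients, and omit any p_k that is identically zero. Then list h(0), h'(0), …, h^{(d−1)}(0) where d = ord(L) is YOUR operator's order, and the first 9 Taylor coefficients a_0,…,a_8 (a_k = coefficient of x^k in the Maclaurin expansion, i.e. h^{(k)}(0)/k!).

f: a_k = 4, 8, -8, 16, -40, 112, -336, 1056, -3432, …
g: a_k = 0, 8, -16, 128/3, -128, 2048/5, -4096/3, 32768/7, -16384, …
Sym-product of L_f,L_g gives L₀ (≤ ord 2).
∫: right-multiply L₀ by Dx.
L = 4·Dx + (1 + 8·x + 16·x^2)·Dx^3  (order 3).
h: a_k = 0, 0, 16, 0, -16/3, 256/15, -2272/45, 15872/105, -48688/105, …
ICs: h(0) = 0, h′(0) = 0, h′′(0) = 32.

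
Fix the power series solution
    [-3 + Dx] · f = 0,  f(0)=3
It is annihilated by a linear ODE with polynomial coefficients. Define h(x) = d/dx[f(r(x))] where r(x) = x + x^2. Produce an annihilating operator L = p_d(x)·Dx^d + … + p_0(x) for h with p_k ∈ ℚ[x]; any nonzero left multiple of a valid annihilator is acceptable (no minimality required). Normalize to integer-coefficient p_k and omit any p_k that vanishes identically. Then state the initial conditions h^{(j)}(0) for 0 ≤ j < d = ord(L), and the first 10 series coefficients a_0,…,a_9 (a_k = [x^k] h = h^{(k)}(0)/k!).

L = (5 + 12·x + 12·x^2) + (-1 - 2·x)·Dx  (order 1).
h: a_k = 9, 45, 243/2, 513/2, 3483/8, 25839/40, 13527/16, 564651/560, 4940433/4480, 5034717/4480, …
ICs: h(0) = 9.

f: a_k = 3, 9, 27/2, 27/2, 81/8, 243/40, 243/80, 729/560, 2187/4480, 729/4480, …
Change of var in L_f (x↦r) gives L₀.
Derive L from L₀ (diff closure).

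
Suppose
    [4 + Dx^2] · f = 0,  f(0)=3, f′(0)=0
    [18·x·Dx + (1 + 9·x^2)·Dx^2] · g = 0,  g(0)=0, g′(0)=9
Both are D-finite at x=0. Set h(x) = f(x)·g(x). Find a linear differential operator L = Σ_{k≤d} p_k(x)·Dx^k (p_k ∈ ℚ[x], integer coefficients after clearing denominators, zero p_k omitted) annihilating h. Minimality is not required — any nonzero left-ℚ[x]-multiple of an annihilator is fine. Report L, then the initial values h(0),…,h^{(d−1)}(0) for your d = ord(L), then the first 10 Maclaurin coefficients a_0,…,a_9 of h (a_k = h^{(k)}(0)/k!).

f: a_k = 3, 0, -6, 0, 2, 0, -4/15, 0, 2/105, 0, …
g: a_k = 0, 9, 0, -27, 0, 729/5, 0, -6561/7, 0, 6561, …
Product ⇒ symmetric product L₀, ord ≤ 4.
L = (2080 + 50256·x^2 + 89424·x^4 + 186624·x^6 + 419904·x^8) + (3168·x + 38880·x^3 + 139968·x^5 + 419904·x^7)·Dx + (572 + 13788·x^2 + 33048·x^4 + 93312·x^6 + 209952·x^8)·Dx^2 + (792·x + 9720·x^3 + 34992·x^5 + 104976·x^7)·Dx^3 + (13 + 306·x^2 + 2673·x^4 + 11664·x^6 + 26244·x^8)·Dx^4  (order 4).
h: a_k = 0, 27, 0, -135, 0, 3087/5, 0, -131007/35, 0, 896199/35, …
ICs: h(0) = 0, h′(0) = 27, h′′(0) = 0, h′′′(0) = -810.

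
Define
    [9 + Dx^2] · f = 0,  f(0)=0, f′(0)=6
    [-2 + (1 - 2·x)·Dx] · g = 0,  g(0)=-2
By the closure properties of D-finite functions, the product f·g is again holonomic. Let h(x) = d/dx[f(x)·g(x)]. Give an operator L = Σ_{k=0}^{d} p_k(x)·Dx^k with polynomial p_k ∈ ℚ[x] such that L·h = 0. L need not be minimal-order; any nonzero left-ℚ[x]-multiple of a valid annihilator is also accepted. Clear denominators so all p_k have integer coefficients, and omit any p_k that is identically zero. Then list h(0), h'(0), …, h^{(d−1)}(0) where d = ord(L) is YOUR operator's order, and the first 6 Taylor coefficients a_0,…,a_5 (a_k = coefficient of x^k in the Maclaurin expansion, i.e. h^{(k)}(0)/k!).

L = (1 - 36·x + 36·x^2) + (-4 + 8·x)·Dx + (1 - 4·x + 4·x^2)·Dx^2  (order 2).
h: a_k = -12, -48, -90, -240, -1281/2, -7686/5, …
ICs: h(0) = -12, h′(0) = -48.

f: a_k = 0, 6, 0, -9, 0, 81/20, …
g: a_k = -2, -4, -8, -16, -32, -64, …
Product ⇒ symmetric product L₀, ord ≤ 2.
Derive L from L₀ (diff closure).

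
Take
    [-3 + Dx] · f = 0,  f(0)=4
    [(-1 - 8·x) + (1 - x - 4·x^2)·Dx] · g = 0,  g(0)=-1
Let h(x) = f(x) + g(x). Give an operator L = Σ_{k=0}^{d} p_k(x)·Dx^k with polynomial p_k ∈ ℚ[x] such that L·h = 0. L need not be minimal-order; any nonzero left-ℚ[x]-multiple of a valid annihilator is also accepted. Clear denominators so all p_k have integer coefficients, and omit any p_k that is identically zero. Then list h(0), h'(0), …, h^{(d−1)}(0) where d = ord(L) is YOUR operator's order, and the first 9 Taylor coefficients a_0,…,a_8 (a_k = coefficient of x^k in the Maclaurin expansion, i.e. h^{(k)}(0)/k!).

f: a_k = 4, 12, 18, 18, 27/2, 81/10, 81/20, 243/140, 729/1120, …
g: a_k = -1, -1, -5, -9, -29, -65, -181, -441, -1165, …
h₀=f+g: left-lcm gives L₀, ord ≤ 2.
L = (21 + 9·x + 396·x^2 + 288·x^3) + (-1 - 42·x - 159·x^2 + 72·x^3 + 144·x^4)·Dx + (-2 + 13·x + 9·x^2 - 56·x^3 - 48·x^4)·Dx^2  (order 2).
h: a_k = 3, 11, 13, 9, -31/2, -569/10, -3539/20, -61497/140, -1304071/1120, …
ICs: h(0) = 3, h′(0) = 11.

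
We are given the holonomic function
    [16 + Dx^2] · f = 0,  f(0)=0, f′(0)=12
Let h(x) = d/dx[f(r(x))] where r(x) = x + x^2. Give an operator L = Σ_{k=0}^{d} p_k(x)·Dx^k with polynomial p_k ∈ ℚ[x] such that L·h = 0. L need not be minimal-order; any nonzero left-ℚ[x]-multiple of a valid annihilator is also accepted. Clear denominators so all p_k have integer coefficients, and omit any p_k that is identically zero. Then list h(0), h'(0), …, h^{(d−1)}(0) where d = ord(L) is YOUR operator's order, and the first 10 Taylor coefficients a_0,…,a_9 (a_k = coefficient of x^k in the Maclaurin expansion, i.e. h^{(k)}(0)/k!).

L = (28 + 128·x + 384·x^2 + 512·x^3 + 256·x^4) + (-6 - 12·x)·Dx + (1 + 4·x + 4·x^2)·Dx^2  (order 2).
h: a_k = 12, 24, -96, -384, -352, 576, 25856/15, 22528/15, -70528/105, -20736/7, …
ICs: h(0) = 12, h′(0) = 24.

f: a_k = 0, 12, 0, -32, 0, 128/5, 0, -1024/105, 0, 2048/945, …
Substitute x→r, Dx→(1/r')Dx; clear ⇒ L₀.
h=h₀': d/dx-closure on L₀ ⇒ L.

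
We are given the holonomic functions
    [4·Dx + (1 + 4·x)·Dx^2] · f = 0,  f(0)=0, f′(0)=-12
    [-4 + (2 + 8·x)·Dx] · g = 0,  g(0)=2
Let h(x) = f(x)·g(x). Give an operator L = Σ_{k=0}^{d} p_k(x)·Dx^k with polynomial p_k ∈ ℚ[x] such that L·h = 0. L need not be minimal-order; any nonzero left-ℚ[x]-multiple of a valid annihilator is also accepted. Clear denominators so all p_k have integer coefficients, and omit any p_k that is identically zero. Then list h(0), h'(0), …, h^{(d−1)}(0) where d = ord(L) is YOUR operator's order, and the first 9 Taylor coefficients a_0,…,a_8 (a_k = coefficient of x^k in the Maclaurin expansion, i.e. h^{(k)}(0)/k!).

f: a_k = 0, -12, 24, -64, 192, -3072/5, 2048, -49152/7, 24576, …
g: a_k = 2, 4, -4, 8, -20, 56, -168, 528, -1716, …
f·g: L₀ = L_f ⊗_s L_g, ord ≤ 2·1.
L = 4 + (1 + 8·x + 16·x^2)·Dx^2  (order 2).
h: a_k = 0, -24, 0, 16, -64, 1136/5, -3968/5, 97376/35, -344192/35, …
ICs: h(0) = 0, h′(0) = -24.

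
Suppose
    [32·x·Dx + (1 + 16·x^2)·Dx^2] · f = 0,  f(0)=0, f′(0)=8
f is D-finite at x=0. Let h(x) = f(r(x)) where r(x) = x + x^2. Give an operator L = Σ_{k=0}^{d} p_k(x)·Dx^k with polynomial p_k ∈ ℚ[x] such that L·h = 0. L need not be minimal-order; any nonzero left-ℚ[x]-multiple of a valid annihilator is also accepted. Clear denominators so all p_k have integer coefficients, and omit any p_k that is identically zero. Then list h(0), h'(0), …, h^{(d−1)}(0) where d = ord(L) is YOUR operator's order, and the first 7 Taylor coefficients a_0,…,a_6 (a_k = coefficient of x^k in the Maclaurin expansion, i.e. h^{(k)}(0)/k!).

L = (-2 + 32·x + 128·x^2 + 192·x^3 + 96·x^4)·Dx + (1 + 2·x + 16·x^2 + 64·x^3 + 80·x^4 + 32·x^5)·Dx^2  (order 2).
h: a_k = 0, 8, 8, -128/3, -128, 1408/5, 6016/3, …
ICs: h(0) = 0, h′(0) = 8.

f: a_k = 0, 8, 0, -128/3, 0, 2048/5, 0, …
f∘r: x↦r, Dx↦Dx/r' in L_f ⇒ L₀.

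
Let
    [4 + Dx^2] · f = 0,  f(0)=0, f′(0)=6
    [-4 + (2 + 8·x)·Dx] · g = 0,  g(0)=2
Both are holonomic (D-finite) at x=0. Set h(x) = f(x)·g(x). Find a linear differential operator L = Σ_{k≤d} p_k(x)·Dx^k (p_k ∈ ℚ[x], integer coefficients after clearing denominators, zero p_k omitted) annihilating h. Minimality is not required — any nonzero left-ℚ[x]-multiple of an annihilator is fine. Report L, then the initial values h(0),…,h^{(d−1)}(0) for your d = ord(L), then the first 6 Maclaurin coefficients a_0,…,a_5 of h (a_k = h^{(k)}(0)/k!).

f: a_k = 0, 6, 0, -4, 0, 4/5, …
g: a_k = 2, 4, -4, 8, -20, 56, …
L₀ := L_f ⊗_s L_g (sym. prod.), ord ≤ 2.
L = (16 + 32·x + 64·x^2) + (-4 - 16·x)·Dx + (1 + 8·x + 16·x^2)·Dx^2  (order 2).
h: a_k = 0, 12, 24, -32, 32, -512/5, …
ICs: h(0) = 0, h′(0) = 12.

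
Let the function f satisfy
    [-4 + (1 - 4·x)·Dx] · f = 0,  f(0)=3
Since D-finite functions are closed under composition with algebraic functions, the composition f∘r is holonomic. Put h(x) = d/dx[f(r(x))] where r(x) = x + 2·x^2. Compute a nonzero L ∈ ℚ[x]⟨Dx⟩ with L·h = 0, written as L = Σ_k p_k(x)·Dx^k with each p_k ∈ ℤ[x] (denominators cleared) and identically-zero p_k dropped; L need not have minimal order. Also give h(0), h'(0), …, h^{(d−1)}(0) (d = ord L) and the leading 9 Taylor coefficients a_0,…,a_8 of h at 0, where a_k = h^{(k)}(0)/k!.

f: a_k = 3, 12, 48, 192, 768, 3072, 12288, 49152, 196608, …
Change of var in L_f (x↦r) gives L₀.
h₀' ⇒ L via d/dx closure of L₀.
L = (12 + 48·x + 96·x^2) + (-1 + 24·x^2 + 32·x^3)·Dx  (order 1).
h: a_k = 12, 144, 1152, 8448, 57600, 377856, 2408448, 15040512, 92454912, …
ICs: h(0) = 12.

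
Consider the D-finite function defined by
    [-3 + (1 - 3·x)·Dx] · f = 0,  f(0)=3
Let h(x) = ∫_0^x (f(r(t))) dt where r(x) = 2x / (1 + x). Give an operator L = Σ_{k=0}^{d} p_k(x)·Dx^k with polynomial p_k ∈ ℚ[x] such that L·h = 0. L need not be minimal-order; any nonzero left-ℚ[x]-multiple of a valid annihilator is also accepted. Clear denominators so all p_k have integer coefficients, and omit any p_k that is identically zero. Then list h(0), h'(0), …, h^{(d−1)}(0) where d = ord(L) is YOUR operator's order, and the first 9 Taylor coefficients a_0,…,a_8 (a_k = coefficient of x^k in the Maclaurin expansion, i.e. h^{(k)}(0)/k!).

L = 6·Dx + (-1 + 4·x + 5·x^2)·Dx^2  (order 2).
h: a_k = 0, 3, 9, 30, 225/2, 450, 1875, 56250/7, 140625/4, …
ICs: h(0) = 0, h′(0) = 3.

f: a_k = 3, 9, 27, 81, 243, 729, 2187, 6561, 19683, …
Substitute x→r, Dx→(1/r')Dx; clear ⇒ L₀.
∫: right-multiply L₀ by Dx.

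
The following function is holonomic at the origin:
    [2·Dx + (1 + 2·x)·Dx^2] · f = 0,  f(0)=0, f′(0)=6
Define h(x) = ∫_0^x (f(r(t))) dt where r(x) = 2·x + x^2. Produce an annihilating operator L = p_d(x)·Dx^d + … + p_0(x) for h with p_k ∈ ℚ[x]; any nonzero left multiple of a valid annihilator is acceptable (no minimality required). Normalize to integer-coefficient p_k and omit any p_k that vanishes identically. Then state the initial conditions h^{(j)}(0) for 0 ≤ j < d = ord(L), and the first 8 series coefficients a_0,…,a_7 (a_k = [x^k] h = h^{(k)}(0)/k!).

f: a_k = 0, 6, -6, 8, -12, 96/5, -32, 384/7, …
Change of var in L_f (x↦r) gives L₀.
h=∫h₀ ⇒ L = L₀·Dx.
L = (3 + 4·x + 2·x^2)·Dx^2 + (1 + 5·x + 6·x^2 + 2·x^3)·Dx^3  (order 3).
h: a_k = 0, 0, 6, -6, 10, -102/5, 232/5, -792/7, …
ICs: h(0) = 0, h′(0) = 0, h′′(0) = 12.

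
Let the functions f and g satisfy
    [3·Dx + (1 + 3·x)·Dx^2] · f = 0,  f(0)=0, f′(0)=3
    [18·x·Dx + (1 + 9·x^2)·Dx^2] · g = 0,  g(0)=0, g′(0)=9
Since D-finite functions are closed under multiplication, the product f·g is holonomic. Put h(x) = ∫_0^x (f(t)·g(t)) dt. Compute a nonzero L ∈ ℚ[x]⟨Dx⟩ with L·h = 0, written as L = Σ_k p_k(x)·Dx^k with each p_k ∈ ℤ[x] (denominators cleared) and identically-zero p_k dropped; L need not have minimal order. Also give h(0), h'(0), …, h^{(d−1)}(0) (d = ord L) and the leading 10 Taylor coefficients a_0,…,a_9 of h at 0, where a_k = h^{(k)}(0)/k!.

L = (648 + 3564·x + 19440·x^2 + 113724·x^3 + 262440·x^4 + 341172·x^5 + 236196·x^7)·Dx^2 + (162 + 3348·x + 24948·x^2 + 117612·x^3 + 396576·x^4 + 813564·x^5 + 918540·x^6 + 236196·x^7 + 826686·x^8)·Dx^3 + (36 + 576·x + 5184·x^2 + 25272·x^3 + 87480·x^4 + 227448·x^5 + 419904·x^6 + 472392·x^7 + 236196·x^8 + 472392·x^9)·Dx^4 + (5 + 54·x + 333·x^2 + 1512·x^3 + 5346·x^4 + 14580·x^5 + 30618·x^6 + 52488·x^7 + 59049·x^8 + 39366·x^9 + 59049·x^10)·Dx^5  (order 5).
h: a_k = 0, 0, 0, 9, -81/8, 0, -81/8, 3159/35, -24057/160, 0, …
ICs: h(0) = 0, h′(0) = 0, h′′(0) = 0, h′′′(0) = 54, h′′′′(0) = -243.

f: a_k = 0, 3, -9/2, 9, -81/4, 243/5, -243/2, 2187/7, -6561/8, 2187, …
g: a_k = 0, 9, 0, -27, 0, 729/5, 0, -6561/7, 0, 6561, …
Sym-product of L_f,L_g gives L₀ (≤ ord 4).
h=∫₀ˣh₀: take L = L₀·Dx.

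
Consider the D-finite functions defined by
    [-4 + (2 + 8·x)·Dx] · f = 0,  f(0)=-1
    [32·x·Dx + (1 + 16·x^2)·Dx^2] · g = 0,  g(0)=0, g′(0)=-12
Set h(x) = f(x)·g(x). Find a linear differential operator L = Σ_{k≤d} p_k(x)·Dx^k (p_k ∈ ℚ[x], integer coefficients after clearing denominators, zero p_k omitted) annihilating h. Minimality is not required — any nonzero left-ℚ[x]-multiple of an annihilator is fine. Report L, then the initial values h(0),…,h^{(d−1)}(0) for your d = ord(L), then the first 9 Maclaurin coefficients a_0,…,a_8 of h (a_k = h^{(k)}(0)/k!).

f: a_k = -1, -2, 2, -4, 10, -28, 84, -264, 858, …
g: a_k = 0, -12, 0, 64, 0, -3072/5, 0, 49152/7, 0, …
h₀=f·g: eliminate ⇒ L₀, order ≤ 1·2.
L = (12 - 64·x - 64·x^2) + (-4 + 16·x + 192·x^2 + 256·x^3)·Dx + (1 + 8·x + 32·x^2 + 128·x^3 + 256·x^4)·Dx^2  (order 2).
h: a_k = 0, 12, 24, -88, -80, 3112/5, 6544/5, -301648/35, -357344/35, …
ICs: h(0) = 0, h′(0) = 12.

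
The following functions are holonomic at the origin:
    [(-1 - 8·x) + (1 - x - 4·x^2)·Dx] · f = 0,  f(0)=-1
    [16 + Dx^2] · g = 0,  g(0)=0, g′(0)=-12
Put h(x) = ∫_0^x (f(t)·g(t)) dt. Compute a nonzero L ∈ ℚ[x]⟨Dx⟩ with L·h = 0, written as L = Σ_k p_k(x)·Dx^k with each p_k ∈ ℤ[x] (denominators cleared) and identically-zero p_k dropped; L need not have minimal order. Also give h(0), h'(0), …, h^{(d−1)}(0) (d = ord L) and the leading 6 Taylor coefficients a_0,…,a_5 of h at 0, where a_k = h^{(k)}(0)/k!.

L = (-8 + 16·x + 64·x^2)·Dx + (2 + 16·x)·Dx^2 + (-1 + x + 4·x^2)·Dx^3  (order 3).
h: a_k = 0, 0, 6, 4, 7, 76/5, …
ICs: h(0) = 0, h′(0) = 0, h′′(0) = 12.

f: a_k = -1, -1, -5, -9, -29, -65, …
g: a_k = 0, -12, 0, 32, 0, -128/5, …
L₀ := L_f ⊗_s L_g (sym. prod.), ord ≤ 2.
h=∫₀ˣh₀: take L = L₀·Dx.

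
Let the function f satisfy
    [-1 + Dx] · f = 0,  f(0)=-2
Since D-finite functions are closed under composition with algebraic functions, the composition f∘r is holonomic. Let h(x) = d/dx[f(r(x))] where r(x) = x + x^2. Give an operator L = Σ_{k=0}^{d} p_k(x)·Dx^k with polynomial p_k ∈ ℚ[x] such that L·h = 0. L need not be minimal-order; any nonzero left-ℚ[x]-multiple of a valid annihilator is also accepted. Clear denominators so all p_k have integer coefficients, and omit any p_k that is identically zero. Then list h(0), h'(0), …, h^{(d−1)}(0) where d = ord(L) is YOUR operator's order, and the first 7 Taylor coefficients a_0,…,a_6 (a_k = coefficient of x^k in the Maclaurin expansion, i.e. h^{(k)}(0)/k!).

L = (3 + 4·x + 4·x^2) + (-1 - 2·x)·Dx  (order 1).
h: a_k = -2, -6, -7, -25/3, -27/4, -331/60, -1303/360, …
ICs: h(0) = -2.

f: a_k = -2, -2, -1, -1/3, -1/12, -1/60, -1/360, …
Substitute x→r, Dx→(1/r')Dx; clear ⇒ L₀.
Differentiate: ansatz ord ≤ ord L₀ ⇒ L.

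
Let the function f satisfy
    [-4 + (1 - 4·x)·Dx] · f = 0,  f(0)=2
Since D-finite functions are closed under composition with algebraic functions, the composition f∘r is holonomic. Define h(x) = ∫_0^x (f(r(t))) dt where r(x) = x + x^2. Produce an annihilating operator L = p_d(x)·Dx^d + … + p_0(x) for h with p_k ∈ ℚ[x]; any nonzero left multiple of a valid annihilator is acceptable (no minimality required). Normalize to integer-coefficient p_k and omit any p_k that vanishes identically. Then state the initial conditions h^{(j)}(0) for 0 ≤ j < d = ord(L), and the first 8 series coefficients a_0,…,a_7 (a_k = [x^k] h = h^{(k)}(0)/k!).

L = (4 + 8·x)·Dx + (-1 + 4·x + 4·x^2)·Dx^2  (order 2).
h: a_k = 0, 2, 4, 40/3, 48, 928/5, 2240/3, 21632/7, …
ICs: h(0) = 0, h′(0) = 2.

f: a_k = 2, 8, 32, 128, 512, 2048, 8192, 32768, …
L₀ from L_f via x↦r, Dx↦r'^{-1}Dx.
h=∫h₀ ⇒ L = L₀·Dx.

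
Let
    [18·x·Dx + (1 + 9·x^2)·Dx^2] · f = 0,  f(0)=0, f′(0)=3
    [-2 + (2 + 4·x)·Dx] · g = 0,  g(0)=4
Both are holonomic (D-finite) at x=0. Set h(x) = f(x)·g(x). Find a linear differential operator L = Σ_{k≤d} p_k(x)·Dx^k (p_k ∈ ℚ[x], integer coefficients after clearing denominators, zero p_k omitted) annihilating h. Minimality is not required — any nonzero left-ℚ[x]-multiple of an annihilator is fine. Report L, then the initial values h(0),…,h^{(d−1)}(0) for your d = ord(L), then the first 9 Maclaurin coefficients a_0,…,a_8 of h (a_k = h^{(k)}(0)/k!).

f: a_k = 0, 3, 0, -9, 0, 243/5, 0, -2187/7, 0, …
g: a_k = 4, 4, -2, 2, -5/2, 7/2, -21/4, 33/4, -429/32, …
Sym-product of L_f,L_g gives L₀ (≤ ord 2).
L = (3 - 18·x - 9·x^2) + (-2 + 14·x + 54·x^2 + 36·x^3)·Dx + (1 + 4·x + 13·x^2 + 36·x^3 + 36·x^4)·Dx^2  (order 2).
h: a_k = 0, 12, 12, -42, -30, 2049/10, 1869/10, -187623/140, -162297/140, …
ICs: h(0) = 0, h′(0) = 12.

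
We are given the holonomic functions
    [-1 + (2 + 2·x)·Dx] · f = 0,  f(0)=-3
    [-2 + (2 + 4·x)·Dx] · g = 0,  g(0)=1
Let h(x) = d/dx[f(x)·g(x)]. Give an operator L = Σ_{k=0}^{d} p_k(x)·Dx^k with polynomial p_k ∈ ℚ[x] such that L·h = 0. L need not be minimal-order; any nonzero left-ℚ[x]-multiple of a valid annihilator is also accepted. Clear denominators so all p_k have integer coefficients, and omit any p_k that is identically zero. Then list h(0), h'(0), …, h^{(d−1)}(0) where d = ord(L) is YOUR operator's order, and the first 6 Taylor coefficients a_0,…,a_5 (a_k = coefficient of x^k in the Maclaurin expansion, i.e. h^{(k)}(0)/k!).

f: a_k = -3, -3/2, 3/8, -3/16, 15/128, -21/256, …
g: a_k = 1, 1, -1/2, 1/2, -5/8, 7/8, …
Sym-product of L_f,L_g gives L₀ (≤ ord 1).
h=h₀': d/dx-closure on L₀ ⇒ L.
L = -1 + (-6 - 26·x - 36·x^2 - 16·x^3)·Dx  (order 1).
h: a_k = -9/2, 3/4, -27/16, 111/32, -1755/256, 6813/512, …
ICs: h(0) = -9/2.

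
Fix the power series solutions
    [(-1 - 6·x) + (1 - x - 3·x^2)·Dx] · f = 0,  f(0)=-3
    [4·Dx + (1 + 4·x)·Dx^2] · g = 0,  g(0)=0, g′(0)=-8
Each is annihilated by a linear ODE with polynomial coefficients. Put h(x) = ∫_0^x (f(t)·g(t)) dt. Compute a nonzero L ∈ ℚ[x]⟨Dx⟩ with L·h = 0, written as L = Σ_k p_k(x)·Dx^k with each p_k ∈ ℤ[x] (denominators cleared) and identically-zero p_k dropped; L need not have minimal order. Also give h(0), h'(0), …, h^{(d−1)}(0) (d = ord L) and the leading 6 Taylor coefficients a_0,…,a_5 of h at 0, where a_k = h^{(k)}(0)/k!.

f: a_k = -3, -3, -12, -21, -57, -120, …
g: a_k = 0, -8, 16, -128/3, 128, -2048/5, …
L₀ := L_f ⊗_s L_g (sym. prod.), ord ≤ 2.
h=∫₀ˣh₀: take L = L₀·Dx.
L = (10 + 48·x)·Dx + (-2 + 24·x + 60·x^2)·Dx^2 + (-1 - 3·x + 7·x^2 + 12·x^3)·Dx^3  (order 3).
h: a_k = 0, 0, 12, -8, 44, -56, …
ICs: h(0) = 0, h′(0) = 0, h′′(0) = 24.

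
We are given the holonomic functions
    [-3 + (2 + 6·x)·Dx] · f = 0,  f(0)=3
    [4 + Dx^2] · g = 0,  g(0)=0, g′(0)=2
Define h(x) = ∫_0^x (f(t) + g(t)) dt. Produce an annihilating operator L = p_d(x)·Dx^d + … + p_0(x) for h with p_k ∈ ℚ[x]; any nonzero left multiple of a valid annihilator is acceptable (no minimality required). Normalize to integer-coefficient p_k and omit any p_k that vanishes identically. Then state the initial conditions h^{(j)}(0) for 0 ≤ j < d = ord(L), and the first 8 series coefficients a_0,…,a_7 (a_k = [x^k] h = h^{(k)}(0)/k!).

f: a_k = 3, 9/2, -27/8, 81/16, -1215/128, 5103/256, -45927/1024, 216513/2048, …
g: a_k = 0, 2, 0, -4/3, 0, 4/15, 0, -8/315, …
Weyl lclm of L_f,L_g ⇒ L₀ (ord ≤ 3).
Integrate: L := L₀·Dx.
L = (-516 - 1152·x - 1728·x^2)·Dx + (56 + 936·x + 3456·x^2 + 3456·x^3)·Dx^2 + (-129 - 288·x - 432·x^2)·Dx^3 + (14 + 234·x + 864·x^2 + 864·x^3)·Dx^4  (order 4).
h: a_k = 0, 3, 13/4, -9/8, 179/192, -243/128, 77569/23040, -6561/1024, …
ICs: h(0) = 0, h′(0) = 3, h′′(0) = 13/2, h′′′(0) = -27/4.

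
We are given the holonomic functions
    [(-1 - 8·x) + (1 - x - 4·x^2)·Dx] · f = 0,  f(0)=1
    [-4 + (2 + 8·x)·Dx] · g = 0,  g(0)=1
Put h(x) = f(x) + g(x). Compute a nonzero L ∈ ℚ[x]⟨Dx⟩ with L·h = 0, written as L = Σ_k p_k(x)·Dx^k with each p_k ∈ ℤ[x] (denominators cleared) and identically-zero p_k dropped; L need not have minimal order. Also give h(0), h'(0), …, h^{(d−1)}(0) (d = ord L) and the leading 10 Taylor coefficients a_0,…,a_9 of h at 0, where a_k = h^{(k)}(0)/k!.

L = (-24 - 156·x - 336·x^2 - 640·x^3) + (14 + 96·x + 420·x^2 + 1184·x^3 + 1600·x^4)·Dx + (1 - 11·x - 90·x^2 - 24·x^3 + 544·x^4 + 640·x^5)·Dx^2  (order 2).
h: a_k = 2, 3, 3, 13, 19, 93, 97, 705, 307, 5789, …
ICs: h(0) = 2, h′(0) = 3.

f: a_k = 1, 1, 5, 9, 29, 65, 181, 441, 1165, 2929, …
g: a_k = 1, 2, -2, 4, -10, 28, -84, 264, -858, 2860, …
f+g: L₀ = lclm(L_f,L_g), ord ≤ 1+1.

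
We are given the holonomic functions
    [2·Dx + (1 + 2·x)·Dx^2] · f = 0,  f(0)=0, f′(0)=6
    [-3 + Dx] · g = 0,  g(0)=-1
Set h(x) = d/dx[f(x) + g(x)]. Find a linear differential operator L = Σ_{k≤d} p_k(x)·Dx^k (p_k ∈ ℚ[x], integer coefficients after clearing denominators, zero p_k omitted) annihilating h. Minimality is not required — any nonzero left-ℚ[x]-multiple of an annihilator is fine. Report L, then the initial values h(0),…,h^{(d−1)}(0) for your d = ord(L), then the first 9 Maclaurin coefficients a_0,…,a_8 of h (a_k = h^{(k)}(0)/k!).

L = (-42 - 36·x) + (-1 - 36·x - 36·x^2)·Dx + (5 + 16·x + 12·x^2)·Dx^2  (order 2).
h: a_k = 3, -21, 21/2, -123/2, 687/8, -7923/40, 30477/80, -430809/560, 6879093/4480, …
ICs: h(0) = 3, h′(0) = -21.

f: a_k = 0, 6, -6, 8, -12, 96/5, -32, 384/7, -96, …
g: a_k = -1, -3, -9/2, -9/2, -27/8, -81/40, -81/80, -243/560, -729/4480, …
f+g: L₀ = lclm(L_f,L_g), ord ≤ 2+1.
Derive L from L₀ (diff closure).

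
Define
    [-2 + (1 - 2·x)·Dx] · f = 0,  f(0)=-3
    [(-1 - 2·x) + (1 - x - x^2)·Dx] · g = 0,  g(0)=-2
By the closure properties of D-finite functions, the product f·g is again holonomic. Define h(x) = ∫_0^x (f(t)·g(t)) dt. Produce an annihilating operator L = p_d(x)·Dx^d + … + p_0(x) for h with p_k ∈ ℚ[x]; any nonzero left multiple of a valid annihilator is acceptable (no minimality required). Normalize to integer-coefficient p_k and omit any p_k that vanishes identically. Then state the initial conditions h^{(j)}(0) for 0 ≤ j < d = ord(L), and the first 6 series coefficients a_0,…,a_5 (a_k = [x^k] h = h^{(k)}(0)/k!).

L = (-3 + 2·x + 6·x^2)·Dx + (1 - 3·x + x^2 + 2·x^3)·Dx^2  (order 2).
h: a_k = 0, 6, 9, 16, 57/2, 258/5, …
ICs: h(0) = 0, h′(0) = 6.

f: a_k = -3, -6, -12, -24, -48, -96, …
g: a_k = -2, -2, -4, -6, -10, -16, …
f·g: L₀ = L_f ⊗_s L_g, ord ≤ 1·1.
h=∫h₀ ⇒ L = L₀·Dx.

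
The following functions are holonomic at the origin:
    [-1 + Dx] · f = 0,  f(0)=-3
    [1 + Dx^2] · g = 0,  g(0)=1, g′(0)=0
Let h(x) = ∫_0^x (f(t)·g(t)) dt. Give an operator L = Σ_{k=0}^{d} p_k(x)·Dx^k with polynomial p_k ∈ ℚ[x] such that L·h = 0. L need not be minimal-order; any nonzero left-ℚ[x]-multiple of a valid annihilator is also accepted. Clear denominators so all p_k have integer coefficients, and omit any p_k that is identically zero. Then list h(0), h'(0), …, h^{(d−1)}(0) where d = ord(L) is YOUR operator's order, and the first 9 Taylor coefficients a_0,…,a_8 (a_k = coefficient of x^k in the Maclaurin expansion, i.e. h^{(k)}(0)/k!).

f: a_k = -3, -3, -3/2, -1/2, -1/8, -1/40, -1/240, -1/1680, -1/13440, …
g: a_k = 1, 0, -1/2, 0, 1/24, 0, -1/720, 0, 1/40320, …
L₀ := L_f ⊗_s L_g (sym. prod.), ord ≤ 2.
h=∫h₀ ⇒ L = L₀·Dx.
L = 2·Dx - 2·Dx^2 + Dx^3  (order 3).
h: a_k = 0, -3, -3/2, 0, 1/4, 1/10, 1/60, 0, -1/1680, …
ICs: h(0) = 0, h′(0) = -3, h′′(0) = -3.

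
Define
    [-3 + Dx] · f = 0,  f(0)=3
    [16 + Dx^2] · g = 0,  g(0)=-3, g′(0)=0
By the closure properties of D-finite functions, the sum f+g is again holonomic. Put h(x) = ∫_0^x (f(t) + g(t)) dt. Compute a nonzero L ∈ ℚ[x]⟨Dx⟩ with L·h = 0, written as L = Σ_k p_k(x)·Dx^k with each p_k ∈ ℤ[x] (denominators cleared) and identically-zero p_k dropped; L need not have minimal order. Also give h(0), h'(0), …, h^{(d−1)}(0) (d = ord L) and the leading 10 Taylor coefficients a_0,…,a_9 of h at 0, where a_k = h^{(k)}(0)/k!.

L = -48·Dx + 16·Dx^2 - 3·Dx^3 + Dx^4  (order 4).
h: a_k = 0, 0, 9/2, 25/2, 27/8, -35/8, 81/80, 965/336, 729/4480, -1685/3456, …
ICs: h(0) = 0, h′(0) = 0, h′′(0) = 9, h′′′(0) = 75.

f: a_k = 3, 9, 27/2, 27/2, 81/8, 243/40, 243/80, 729/560, 2187/4480, 729/4480, …
g: a_k = -3, 0, 24, 0, -32, 0, 256/15, 0, -512/105, 0, …
Weyl lclm of L_f,L_g ⇒ L₀ (ord ≤ 3).
Integrate: L := L₀·Dx.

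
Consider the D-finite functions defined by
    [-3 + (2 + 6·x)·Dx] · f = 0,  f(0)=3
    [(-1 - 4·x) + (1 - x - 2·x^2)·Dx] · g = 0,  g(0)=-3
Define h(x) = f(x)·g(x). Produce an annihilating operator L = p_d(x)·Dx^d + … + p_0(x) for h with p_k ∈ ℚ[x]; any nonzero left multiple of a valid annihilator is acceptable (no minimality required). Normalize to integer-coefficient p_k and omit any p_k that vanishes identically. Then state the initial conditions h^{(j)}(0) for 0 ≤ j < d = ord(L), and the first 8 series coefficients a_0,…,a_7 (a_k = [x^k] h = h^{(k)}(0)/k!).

f: a_k = 3, 9/2, -27/8, 81/16, -1215/128, 5103/256, -45927/1024, 216513/2048, …
g: a_k = -3, -3, -9, -15, -33, -63, -129, -255, …
h₀=f·g: eliminate ⇒ L₀, order ≤ 1·1.
L = (5 + 11·x + 18·x^2) + (-2 - 4·x + 10·x^2 + 12·x^3)·Dx  (order 1).
h: a_k = -9, -45/2, -243/8, -1449/16, -15723/128, -93123/256, -486279/1024, -3112065/2048, …
ICs: h(0) = -9.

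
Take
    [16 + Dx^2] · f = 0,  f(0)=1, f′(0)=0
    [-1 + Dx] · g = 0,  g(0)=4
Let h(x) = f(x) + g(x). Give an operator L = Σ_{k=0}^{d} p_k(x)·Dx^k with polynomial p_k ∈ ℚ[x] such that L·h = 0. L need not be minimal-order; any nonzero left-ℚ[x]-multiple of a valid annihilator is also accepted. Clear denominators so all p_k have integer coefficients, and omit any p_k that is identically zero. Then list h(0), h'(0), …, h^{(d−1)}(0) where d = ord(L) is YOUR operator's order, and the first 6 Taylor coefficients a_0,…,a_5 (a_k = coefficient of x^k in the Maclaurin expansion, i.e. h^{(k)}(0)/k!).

L = -16 + 16·Dx - Dx^2 + Dx^3  (order 3).
h: a_k = 5, 4, -6, 2/3, 65/6, 1/30, …
ICs: h(0) = 5, h′(0) = 4, h′′(0) = -12.

f: a_k = 1, 0, -8, 0, 32/3, 0, …
g: a_k = 4, 4, 2, 2/3, 1/6, 1/30, …
f+g: L₀ = lclm(L_f,L_g), ord ≤ 2+1.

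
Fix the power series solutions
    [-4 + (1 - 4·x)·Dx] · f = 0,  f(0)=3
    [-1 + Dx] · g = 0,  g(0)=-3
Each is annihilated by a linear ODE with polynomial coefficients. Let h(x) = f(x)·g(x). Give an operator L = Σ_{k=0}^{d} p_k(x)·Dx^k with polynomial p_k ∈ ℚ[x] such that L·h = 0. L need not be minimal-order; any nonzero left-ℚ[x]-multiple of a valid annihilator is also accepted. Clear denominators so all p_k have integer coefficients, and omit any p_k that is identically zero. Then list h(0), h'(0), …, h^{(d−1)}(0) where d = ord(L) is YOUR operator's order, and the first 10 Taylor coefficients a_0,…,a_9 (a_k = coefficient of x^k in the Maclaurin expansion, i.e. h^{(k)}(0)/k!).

L = (5 - 4·x) + (-1 + 4·x)·Dx  (order 1).
h: a_k = -9, -45, -369/2, -1479/2, -23667/8, -473343/40, -757349/16, -106028861/560, -3392923553/4480, -122145247909/40320, …
ICs: h(0) = -9.

f: a_k = 3, 12, 48, 192, 768, 3072, 12288, 49152, 196608, 786432, …
g: a_k = -3, -3, -3/2, -1/2, -1/8, -1/40, -1/240, -1/1680, -1/13440, -1/120960, …
f·g: L₀ = L_f ⊗_s L_g, ord ≤ 1·1.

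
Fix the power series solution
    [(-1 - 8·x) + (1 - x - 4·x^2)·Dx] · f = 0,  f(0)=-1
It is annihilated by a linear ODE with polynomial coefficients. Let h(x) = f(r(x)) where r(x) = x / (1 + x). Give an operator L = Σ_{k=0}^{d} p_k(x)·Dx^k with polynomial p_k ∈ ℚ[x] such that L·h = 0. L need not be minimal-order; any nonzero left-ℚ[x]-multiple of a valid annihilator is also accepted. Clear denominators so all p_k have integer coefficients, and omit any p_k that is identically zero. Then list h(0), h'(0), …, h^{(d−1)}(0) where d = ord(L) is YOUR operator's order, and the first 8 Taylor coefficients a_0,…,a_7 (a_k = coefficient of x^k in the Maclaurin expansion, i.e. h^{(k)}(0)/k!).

f: a_k = -1, -1, -5, -9, -29, -65, -181, -441, …
f∘r: x↦r, Dx↦Dx/r' in L_f ⇒ L₀.
L = (1 + 9·x) + (-1 - 2·x + 3·x^2 + 4·x^3)·Dx  (order 1).
h: a_k = -1, -1, -4, 0, -16, 16, -80, 144, …
ICs: h(0) = -1.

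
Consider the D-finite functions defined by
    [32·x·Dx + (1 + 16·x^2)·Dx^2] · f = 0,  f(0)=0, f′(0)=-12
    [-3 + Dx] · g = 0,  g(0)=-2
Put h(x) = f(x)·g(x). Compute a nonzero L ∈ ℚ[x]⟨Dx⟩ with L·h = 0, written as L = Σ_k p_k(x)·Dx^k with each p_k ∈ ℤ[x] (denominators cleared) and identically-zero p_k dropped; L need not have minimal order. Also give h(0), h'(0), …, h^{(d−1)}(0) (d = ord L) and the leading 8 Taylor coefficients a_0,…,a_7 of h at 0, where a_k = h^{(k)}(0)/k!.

L = (9 - 96·x + 144·x^2) + (-6 + 32·x - 96·x^2)·Dx + (1 + 16·x^2)·Dx^2  (order 2).
h: a_k = 0, 24, 72, -20, -276, 3669/5, 3159, -624507/70, …
ICs: h(0) = 0, h′(0) = 24.

f: a_k = 0, -12, 0, 64, 0, -3072/5, 0, 49152/7, …
g: a_k = -2, -6, -9, -9, -27/4, -81/20, -81/40, -243/280, …
f·g: L₀ = L_f ⊗_s L_g, ord ≤ 2·1.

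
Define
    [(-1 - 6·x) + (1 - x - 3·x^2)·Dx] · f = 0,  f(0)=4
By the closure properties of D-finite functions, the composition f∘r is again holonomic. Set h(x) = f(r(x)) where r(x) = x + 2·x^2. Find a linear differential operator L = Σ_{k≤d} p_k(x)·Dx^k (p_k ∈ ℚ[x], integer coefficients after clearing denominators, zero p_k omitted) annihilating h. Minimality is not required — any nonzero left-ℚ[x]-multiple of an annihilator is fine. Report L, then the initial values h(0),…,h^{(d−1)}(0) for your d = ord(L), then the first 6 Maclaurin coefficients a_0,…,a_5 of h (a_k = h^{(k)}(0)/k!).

L = (1 + 10·x + 36·x^2 + 48·x^3) + (-1 + x + 5·x^2 + 12·x^3 + 12·x^4)·Dx  (order 1).
h: a_k = 4, 4, 24, 92, 308, 1104, …
ICs: h(0) = 4.

f: a_k = 4, 4, 16, 28, 76, 160, …
f∘r: x↦r, Dx↦Dx/r' in L_f ⇒ L₀.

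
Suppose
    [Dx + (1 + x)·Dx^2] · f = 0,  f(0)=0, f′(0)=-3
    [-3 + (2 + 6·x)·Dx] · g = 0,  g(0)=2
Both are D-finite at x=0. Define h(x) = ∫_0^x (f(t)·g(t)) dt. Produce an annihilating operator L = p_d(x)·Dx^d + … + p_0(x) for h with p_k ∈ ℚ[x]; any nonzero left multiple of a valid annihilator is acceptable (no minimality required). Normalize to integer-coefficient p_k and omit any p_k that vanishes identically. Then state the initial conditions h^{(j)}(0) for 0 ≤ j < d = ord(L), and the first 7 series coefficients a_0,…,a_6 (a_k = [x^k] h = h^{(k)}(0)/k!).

f: a_k = 0, -3, 3/2, -1, 3/4, -3/5, 1/2, …
g: a_k = 2, 3, -9/4, 27/8, -405/64, 1701/128, -15309/512, …
Sym-product of L_f,L_g gives L₀ (≤ ord 2).
Integrate: L := L₀·Dx.
L = (21 + 9·x)·Dx + (-8 - 24·x)·Dx^2 + (4 + 28·x + 60·x^2 + 36·x^3)·Dx^3  (order 3).
h: a_k = 0, 0, -3, -2, 37/16, -3, 2917/640, …
ICs: h(0) = 0, h′(0) = 0, h′′(0) = -6.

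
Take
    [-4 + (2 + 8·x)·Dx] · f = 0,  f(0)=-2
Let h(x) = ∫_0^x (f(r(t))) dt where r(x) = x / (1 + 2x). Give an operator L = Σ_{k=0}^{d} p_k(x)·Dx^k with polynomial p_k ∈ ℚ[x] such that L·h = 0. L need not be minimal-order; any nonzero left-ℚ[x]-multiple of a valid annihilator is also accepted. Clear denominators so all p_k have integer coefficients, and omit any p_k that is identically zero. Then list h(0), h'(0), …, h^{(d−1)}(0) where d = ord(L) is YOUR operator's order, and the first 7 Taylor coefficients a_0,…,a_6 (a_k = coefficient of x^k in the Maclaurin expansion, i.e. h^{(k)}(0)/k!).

L = -2·Dx + (1 + 8·x + 12·x^2)·Dx^2  (order 2).
h: a_k = 0, -2, -2, 4, -10, 148/5, -100, …
ICs: h(0) = 0, h′(0) = -2.

f: a_k = -2, -4, 4, -8, 20, -56, 168, …
Substitute x→r, Dx→(1/r')Dx; clear ⇒ L₀.
∫: right-multiply L₀ by Dx.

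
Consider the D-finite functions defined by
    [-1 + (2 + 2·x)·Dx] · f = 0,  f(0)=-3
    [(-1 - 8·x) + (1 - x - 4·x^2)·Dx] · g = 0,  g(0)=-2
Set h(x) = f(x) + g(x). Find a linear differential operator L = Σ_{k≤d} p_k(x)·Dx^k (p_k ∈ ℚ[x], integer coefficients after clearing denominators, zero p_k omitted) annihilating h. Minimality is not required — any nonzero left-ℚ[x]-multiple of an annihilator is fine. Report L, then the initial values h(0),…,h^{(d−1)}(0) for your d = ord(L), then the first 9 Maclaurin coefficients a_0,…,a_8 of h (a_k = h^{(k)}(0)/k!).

f: a_k = -3, -3/2, 3/8, -3/16, 15/128, -21/256, 63/1024, -99/2048, 1287/32768, …
g: a_k = -2, -2, -10, -18, -58, -130, -362, -882, -2330, …
h₀=f+g: left-lcm gives L₀, ord ≤ 2.
L = (21 + 75·x + 228·x^2 + 160·x^3) + (-41 - 174·x - 609·x^2 - 872·x^3 - 400·x^4)·Dx + (2 + 38·x + 30·x^2 - 198·x^3 - 352·x^4 - 160·x^5)·Dx^2  (order 2).
h: a_k = -5, -7/2, -77/8, -291/16, -7409/128, -33301/256, -370625/1024, -1806435/2048, -76348153/32768, …
ICs: h(0) = -5, h′(0) = -7/2.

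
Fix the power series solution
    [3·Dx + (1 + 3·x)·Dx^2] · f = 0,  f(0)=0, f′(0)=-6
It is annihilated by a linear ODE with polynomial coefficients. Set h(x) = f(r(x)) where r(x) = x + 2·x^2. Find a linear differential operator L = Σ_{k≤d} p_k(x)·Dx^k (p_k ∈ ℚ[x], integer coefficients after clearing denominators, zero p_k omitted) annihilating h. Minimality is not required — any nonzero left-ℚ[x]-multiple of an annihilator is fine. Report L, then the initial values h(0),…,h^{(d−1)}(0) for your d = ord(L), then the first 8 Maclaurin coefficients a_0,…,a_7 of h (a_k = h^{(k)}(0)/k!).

L = (-1 + 12·x + 24·x^2)·Dx + (1 + 7·x + 18·x^2 + 24·x^3)·Dx^2  (order 2).
h: a_k = 0, -6, -3, 18, -63/2, 54/5, 99, -2106/7, …
ICs: h(0) = 0, h′(0) = -6.

f: a_k = 0, -6, 9, -18, 81/2, -486/5, 243, -4374/7, …
f∘r: x↦r, Dx↦Dx/r' in L_f ⇒ L₀.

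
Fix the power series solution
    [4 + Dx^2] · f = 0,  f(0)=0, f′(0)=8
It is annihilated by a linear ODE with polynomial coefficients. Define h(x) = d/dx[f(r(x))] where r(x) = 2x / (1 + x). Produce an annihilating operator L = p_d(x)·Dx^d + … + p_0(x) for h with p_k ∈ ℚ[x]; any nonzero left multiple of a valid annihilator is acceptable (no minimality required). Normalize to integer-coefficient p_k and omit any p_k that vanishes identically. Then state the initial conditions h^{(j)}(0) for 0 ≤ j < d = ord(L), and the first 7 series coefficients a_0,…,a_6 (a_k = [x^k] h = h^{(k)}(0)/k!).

L = (22 + 12·x + 6·x^2) + (6 + 18·x + 18·x^2 + 6·x^3)·Dx + (1 + 4·x + 6·x^2 + 4·x^3 + x^4)·Dx^2  (order 2).
h: a_k = 16, -32, -80, 448, -3088/3, 1440, -39376/45, …
ICs: h(0) = 16, h′(0) = -32.

f: a_k = 0, 8, 0, -16/3, 0, 16/15, 0, …
L₀ from L_f via x↦r, Dx↦r'^{-1}Dx.
Derive L from L₀ (diff closure).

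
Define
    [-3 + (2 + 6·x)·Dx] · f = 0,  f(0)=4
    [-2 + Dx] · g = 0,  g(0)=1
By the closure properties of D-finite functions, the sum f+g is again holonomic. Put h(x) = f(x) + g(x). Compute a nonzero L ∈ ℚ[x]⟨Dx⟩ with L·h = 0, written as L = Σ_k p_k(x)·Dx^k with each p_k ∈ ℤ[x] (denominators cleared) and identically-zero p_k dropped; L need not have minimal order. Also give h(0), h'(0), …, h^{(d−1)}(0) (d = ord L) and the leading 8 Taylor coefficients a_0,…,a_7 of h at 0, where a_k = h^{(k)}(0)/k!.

f: a_k = 4, 6, -9/2, 27/4, -405/32, 1701/64, -15309/256, 72171/512, …
g: a_k = 1, 2, 2, 4/3, 2/3, 4/15, 4/45, 8/315, …
Sum ⇒ L₀ = lclm(L_f,L_g) in ℚ(x)⟨Dx⟩.
L = (42 + 72·x) + (-25 - 96·x - 144·x^2)·Dx + (2 + 30·x + 72·x^2)·Dx^2  (order 2).
h: a_k = 5, 8, -5/2, 97/12, -1151/96, 25771/960, -687881/11520, 22737961/161280, …
ICs: h(0) = 5, h′(0) = 8.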